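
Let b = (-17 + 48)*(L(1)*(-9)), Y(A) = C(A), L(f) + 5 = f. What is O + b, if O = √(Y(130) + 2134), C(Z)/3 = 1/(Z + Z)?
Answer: 1116 + √36064795/130 ≈ 1162.2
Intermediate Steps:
C(Z) = 3/(2*Z) (C(Z) = 3/(Z + Z) = 3/((2*Z)) = 3*(1/(2*Z)) = 3/(2*Z))
L(f) = -5 + f
Y(A) = 3/(2*A)
O = √36064795/130 (O = √((3/2)/130 + 2134) = √((3/2)*(1/130) + 2134) = √(3/260 + 2134) = √(554843/260) = √36064795/130 ≈ 46.195)
b = 1116 (b = (-17 + 48)*((-5 + 1)*(-9)) = 31*(-4*(-9)) = 31*36 = 1116)
O + b = √36064795/130 + 1116 = 1116 + √36064795/130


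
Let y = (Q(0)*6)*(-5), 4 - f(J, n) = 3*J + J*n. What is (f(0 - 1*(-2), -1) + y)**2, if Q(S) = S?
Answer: 0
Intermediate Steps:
f(J, n) = 4 - 3*J - J*n (f(J, n) = 4 - (3*J + J*n) = 4 + (-3*J - J*n) = 4 - 3*J - J*n)
y = 0 (y = (0*6)*(-5) = 0*(-5) = 0)
(f(0 - 1*(-2), -1) + y)**2 = ((4 - 3*(0 - 1*(-2)) - 1*(0 - 1*(-2))*(-1)) + 0)**2 = ((4 - 3*(0 + 2) - 1*(0 + 2)*(-1)) + 0)**2 = ((4 - 3*2 - 1*2*(-1)) + 0)**2 = ((4 - 6 + 2) + 0)**2 = (0 + 0)**2 = 0**2 = 0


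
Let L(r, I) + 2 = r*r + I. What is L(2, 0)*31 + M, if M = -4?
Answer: 58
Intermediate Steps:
L(r, I) = -2 + I + r² (L(r, I) = -2 + (r*r + I) = -2 + (r² + I) = -2 + (I + r²) = -2 + I + r²)
L(2, 0)*31 + M = (-2 + 0 + 2²)*31 - 4 = (-2 + 0 + 4)*31 - 4 = 2*31 - 4 = 62 - 4 = 58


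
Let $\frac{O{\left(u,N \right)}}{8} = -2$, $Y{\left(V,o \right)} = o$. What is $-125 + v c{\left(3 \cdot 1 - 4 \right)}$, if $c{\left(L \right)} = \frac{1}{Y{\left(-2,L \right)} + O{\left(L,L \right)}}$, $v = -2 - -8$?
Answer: $- \frac{2131}{17} \approx -125.35$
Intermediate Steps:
$O{\left(u,N \right)} = -16$ ($O{\left(u,N \right)} = 8 \left(-2\right) = -16$)
$v = 6$ ($v = -2 + 8 = 6$)
$c{\left(L \right)} = \frac{1}{-16 + L}$ ($c{\left(L \right)} = \frac{1}{L - 16} = \frac{1}{-16 + L}$)
$-125 + v c{\left(3 \cdot 1 - 4 \right)} = -125 + \frac{6}{-16 + \left(3 \cdot 1 - 4\right)} = -125 + \frac{6}{-16 + \left(3 - 4\right)} = -125 + \frac{6}{-16 - 1} = -125 + \frac{6}{-17} = -125 + 6 \left(- \frac{1}{17}\right) = -125 - \frac{6}{17} = - \frac{2131}{17}$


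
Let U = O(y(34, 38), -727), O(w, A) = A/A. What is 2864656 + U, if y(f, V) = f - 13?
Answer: 2864657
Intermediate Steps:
y(f, V) = -13 + f
O(w, A) = 1
U = 1
2864656 + U = 2864656 + 1 = 2864657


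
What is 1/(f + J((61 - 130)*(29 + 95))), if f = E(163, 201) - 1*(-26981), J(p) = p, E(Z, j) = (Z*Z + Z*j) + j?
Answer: 1/77958 ≈ 1.2827e-5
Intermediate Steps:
E(Z, j) = j + Z² + Z*j (E(Z, j) = (Z² + Z*j) + j = j + Z² + Z*j)
f = 86514 (f = (201 + 163² + 163*201) - 1*(-26981) = (201 + 26569 + 32763) + 26981 = 59533 + 26981 = 86514)
1/(f + J((61 - 130)*(29 + 95))) = 1/(86514 + (61 - 130)*(29 + 95)) = 1/(86514 - 69*124) = 1/(86514 - 8556) = 1/77958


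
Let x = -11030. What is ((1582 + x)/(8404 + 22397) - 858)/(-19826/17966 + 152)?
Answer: -237480929998/41750847903 ≈ -5.6880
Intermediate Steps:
((1582 + x)/(8404 + 22397) - 858)/(-19826/17966 + 152) = ((1582 - 11030)/(8404 + 22397) - 858)/(-19826/17966 + 152) = (-9448/30801 - 858)/(-19826*1/17966 + 152) = (-9448*1/30801 - 858)/(-9913/8983 + 152) = (-9448/30801 - 858)/(1355503/8983) = -26436706/30801*8983/1355503 = -237480929998/41750847903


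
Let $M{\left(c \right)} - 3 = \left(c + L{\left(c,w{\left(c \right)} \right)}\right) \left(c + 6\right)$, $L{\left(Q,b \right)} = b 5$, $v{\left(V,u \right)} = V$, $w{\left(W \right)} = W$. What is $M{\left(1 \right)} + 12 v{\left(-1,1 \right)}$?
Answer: $33$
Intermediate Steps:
$L{\left(Q,b \right)} = 5 b$
$M{\left(c \right)} = 3 + 6 c \left(6 + c\right)$ ($M{\left(c \right)} = 3 + \left(c + 5 c\right) \left(c + 6\right) = 3 + 6 c \left(6 + c\right)$)
$M{\left(1 \right)} + 12 v{\left(-1,1 \right)} = \left(3 + 6 \cdot 1^{2} + 36 \cdot 1\right) + 12 \left(-1\right) = \left(3 + 6 \cdot 1 + 36\right) - 12 = \left(3 + 6 + 36\right) - 12 = 45 - 12 = 33$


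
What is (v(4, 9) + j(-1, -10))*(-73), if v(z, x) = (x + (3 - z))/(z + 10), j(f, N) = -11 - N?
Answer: 219/7 ≈ 31.286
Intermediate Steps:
v(z, x) = (3 + x - z)/(10 + z)
(v(4, 9) + j(-1, -10))*(-73) = ((3 + 9 - 1*4)/(10 + 4) + (-11 - 1*(-10)))*(-73) = ((3 + 9 - 4)/14 + (-11 + 10))*(-73) = ((1/14)*8 - 1)*(-73) = (4/7 - 1)*(-73) = -3/7*(-73) = 219/7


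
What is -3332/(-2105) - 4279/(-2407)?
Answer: 17027419/5066735 ≈ 3.3606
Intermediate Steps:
-3332/(-2105) - 4279/(-2407) = -3332*(-1/2105) - 4279*(-1/2407) = 3332/2105 + 4279/2407 = 17027419/5066735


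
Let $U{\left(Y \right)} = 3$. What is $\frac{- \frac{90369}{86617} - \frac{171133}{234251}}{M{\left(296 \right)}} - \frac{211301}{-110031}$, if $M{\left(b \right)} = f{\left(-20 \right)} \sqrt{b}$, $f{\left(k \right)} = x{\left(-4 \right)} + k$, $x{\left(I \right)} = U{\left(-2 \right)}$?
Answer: $\frac{211301}{110031} + \frac{473579680 \sqrt{74}}{671709724597} \approx 1.9264$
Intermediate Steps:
$x{\left(I \right)} = 3$
$f{\left(k \right)} = 3 + k$
$M{\left(b \right)} = - 17 \sqrt{b}$ ($M{\left(b \right)} = \left(3 - 20\right) \sqrt{b} = - 17 \sqrt{b}$)
$\frac{- \frac{90369}{86617} - \frac{171133}{234251}}{M{\left(296 \right)}} - \frac{211301}{-110031} = \frac{- \frac{90369}{86617} - \frac{171133}{234251}}{\left(-17\right) \sqrt{296}} - \frac{211301}{-110031} = \frac{\left(-90369\right) \frac{1}{86617} - \frac{9007}{12329}}{\left(-17\right) 2 \sqrt{74}} - - \frac{211301}{110031} = \frac{- \frac{90369}{86617} - \frac{9007}{12329}}{\left(-34\right) \sqrt{74}} + \frac{211301}{110031} = - \frac{1894318720 \left(- \frac{\sqrt{74}}{2516}\right)}{1067900993} + \frac{211301}{110031} = \frac{473579680 \sqrt{74}}{671709724597} + \frac{211301}{110031} = \frac{211301}{110031} + \frac{473579680 \sqrt{74}}{671709724597}$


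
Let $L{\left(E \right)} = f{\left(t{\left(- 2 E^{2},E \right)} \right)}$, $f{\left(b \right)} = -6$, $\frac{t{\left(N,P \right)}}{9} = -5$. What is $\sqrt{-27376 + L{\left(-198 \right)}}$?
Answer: $i \sqrt{27382} \approx 165.48 i$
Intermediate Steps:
$t{\left(N,P \right)} = -45$ ($t{\left(N,P \right)} = 9 \left(-5\right) = -45$)
$L{\left(E \right)} = -6$
$\sqrt{-27376 + L{\left(-198 \right)}} = \sqrt{-27376 - 6} = \sqrt{-27382} = i \sqrt{27382}$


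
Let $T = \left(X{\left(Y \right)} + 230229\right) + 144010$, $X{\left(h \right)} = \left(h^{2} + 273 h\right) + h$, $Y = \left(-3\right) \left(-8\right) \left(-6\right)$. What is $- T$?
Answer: $-355519$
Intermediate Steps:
$Y = -144$ ($Y = 24 \left(-6\right) = -144$)
$X{\left(h \right)} = h^{2} + 274 h$
$T = 355519$ ($T = \left(- 144 \left(274 - 144\right) + 230229\right) + 144010 = \left(\left(-144\right) 130 + 230229\right) + 144010 = \left(-18720 + 230229\right) + 144010 = 211509 + 144010 = 355519$)
$- T = \left(-1\right) 355519 = -355519$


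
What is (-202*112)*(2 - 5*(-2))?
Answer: -271488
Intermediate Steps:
(-202*112)*(2 - 5*(-2)) = -22624*(2 + 10) = -22624*12 = -271488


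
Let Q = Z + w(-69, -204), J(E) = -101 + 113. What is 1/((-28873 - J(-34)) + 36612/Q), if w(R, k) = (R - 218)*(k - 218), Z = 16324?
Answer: -68719/1984930009 ≈ -3.4620e-5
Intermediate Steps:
J(E) = 12
w(R, k) = (-218 + R)*(-218 + k)
Q = 137438 (Q = 16324 + (47524 - 218*(-69) - 218*(-204) - 69*(-204)) = 16324 + (47524 + 15042 + 44472 + 14076) = 16324 + 121114 = 137438)
1/((-28873 - J(-34)) + 36612/Q) = 1/((-28873 - 1*12) + 36612/137438) = 1/((-28873 - 12) + 36612*(1/137438)) = 1/(-28885 + 18306/68719) = 1/(-1984930009/68719) = -68719/1984930009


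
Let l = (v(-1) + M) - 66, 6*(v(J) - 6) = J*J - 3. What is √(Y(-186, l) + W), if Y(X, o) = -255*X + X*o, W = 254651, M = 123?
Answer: 5*√11617 ≈ 538.91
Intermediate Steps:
v(J) = 11/2 + J²/6 (v(J) = 6 + (J*J - 3)/6 = 6 + (J² - 3)/6 = 6 + (-3 + J²)/6 = 6 + (-½ + J²/6) = 11/2 + J²/6)
l = 188/3 (l = ((11/2 + (⅙)*(-1)²) + 123) - 66 = ((11/2 + (⅙)*1) + 123) - 66 = ((11/2 + ⅙) + 123) - 66 = (17/3 + 123) - 66 = 386/3 - 66 = 188/3 ≈ 62.667)
√(Y(-186, l) + W) = √(-186*(-255 + 188/3) + 254651) = √(-186*(-577/3) + 254651) = √(35774 + 254651) = √290425 = 5*√11617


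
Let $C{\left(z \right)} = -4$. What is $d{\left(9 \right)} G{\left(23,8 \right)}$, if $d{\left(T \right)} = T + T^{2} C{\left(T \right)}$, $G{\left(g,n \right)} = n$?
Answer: $-2520$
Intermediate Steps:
$d{\left(T \right)} = T - 4 T^{2}$ ($d{\left(T \right)} = T + T^{2} \left(-4\right) = T - 4 T^{2}$)
$d{\left(9 \right)} G{\left(23,8 \right)} = 9 \left(1 - 36\right) 8 = 9 \left(-35\right) 8 = \left(-315\right) 8 = -2520$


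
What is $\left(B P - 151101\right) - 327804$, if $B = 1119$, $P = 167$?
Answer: $-292032$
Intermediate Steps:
$\left(B P - 151101\right) - 327804 = \left(1119 \cdot 167 - 151101\right) - 327804 = \left(186873 - 151101\right) - 327804 = 35772 - 327804 = -292032$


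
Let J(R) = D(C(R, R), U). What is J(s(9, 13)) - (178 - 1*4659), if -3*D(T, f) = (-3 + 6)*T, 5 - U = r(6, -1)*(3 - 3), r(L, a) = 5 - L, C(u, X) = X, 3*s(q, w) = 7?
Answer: 13436/3 ≈ 4478.7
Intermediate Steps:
s(q, w) = 7/3 (s(q, w) = (⅓)*7 = 7/3)
U = 5 (U = 5 - (5 - 1*6)*(3 - 3) = 5 - (5 - 6)*0 = 5 - (-1)*0 = 5 - 1*0 = 5 + 0 = 5)
D(T, f) = -T (D(T, f) = -(-3 + 6)*T/3 = -T)
J(R) = -R
J(s(9, 13)) - (178 - 1*4659) = -1*7/3 - (178 - 1*4659) = -7/3 - (178 - 4659) = -7/3 - 1*(-4481) = -7/3 + 4481 = 13436/3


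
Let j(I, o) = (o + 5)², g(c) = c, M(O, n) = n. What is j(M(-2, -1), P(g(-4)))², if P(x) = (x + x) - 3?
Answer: 1296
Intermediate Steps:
P(x) = -3 + 2*x (P(x) = 2*x - 3 = -3 + 2*x)
j(I, o) = (5 + o)²
j(M(-2, -1), P(g(-4)))² = ((5 + (-3 + 2*(-4)))²)² = ((5 + (-3 - 8))²)² = ((5 - 11)²)² = ((-6)²)² = 36² = 1296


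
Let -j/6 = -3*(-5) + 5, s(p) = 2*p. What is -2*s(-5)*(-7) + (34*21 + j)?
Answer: 454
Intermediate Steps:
j = -120 (j = -6*(-3*(-5) + 5) = -6*(15 + 5) = -6*20 = -120)
-2*s(-5)*(-7) + (34*21 + j) = -4*(-5)*(-7) + (34*21 - 120) = -2*(-10)*(-7) + (714 - 120) = 20*(-7) + 594 = -140 + 594 = 454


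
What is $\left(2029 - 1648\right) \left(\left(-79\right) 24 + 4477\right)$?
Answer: $983361$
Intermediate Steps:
$\left(2029 - 1648\right) \left(\left(-79\right) 24 + 4477\right) = 381 \left(-1896 + 4477\right) = 381 \cdot 2581 = 983361$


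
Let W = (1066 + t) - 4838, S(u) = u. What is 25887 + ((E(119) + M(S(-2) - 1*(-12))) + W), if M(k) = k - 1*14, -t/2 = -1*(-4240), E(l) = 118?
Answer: 13749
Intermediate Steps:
t = -8480 (t = -(-2)*(-4240) = -2*4240 = -8480)
M(k) = -14 + k (M(k) = k - 14 = -14 + k)
W = -12252 (W = (1066 - 8480) - 4838 = -7414 - 4838 = -12252)
25887 + ((E(119) + M(S(-2) - 1*(-12))) + W) = 25887 + ((118 + (-14 + (-2 - 1*(-12)))) - 12252) = 25887 + ((118 + (-14 + (-2 + 12))) - 12252) = 25887 + ((118 + (-14 + 10)) - 12252) = 25887 + ((118 - 4) - 12252) = 25887 + (114 - 12252) = 25887 - 12138 = 13749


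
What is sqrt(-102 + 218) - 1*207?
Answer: -207 + 2*sqrt(29) ≈ -196.23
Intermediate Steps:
sqrt(-102 + 218) - 1*207 = sqrt(116) - 207 = 2*sqrt(29) - 207 = -207 + 2*sqrt(29)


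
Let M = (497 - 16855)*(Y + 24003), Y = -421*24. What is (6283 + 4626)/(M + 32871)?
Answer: -10909/227326971 ≈ -4.7988e-5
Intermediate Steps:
Y = -10104
M = -227359842 (M = (497 - 16855)*(-10104 + 24003) = -16358*13899 = -227359842)
(6283 + 4626)/(M + 32871) = (6283 + 4626)/(-227359842 + 32871) = 10909/(-227326971) = 10909*(-1/227326971) = -10909/227326971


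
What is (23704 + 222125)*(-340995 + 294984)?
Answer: -11310838119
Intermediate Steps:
(23704 + 222125)*(-340995 + 294984) = 245829*(-46011) = -11310838119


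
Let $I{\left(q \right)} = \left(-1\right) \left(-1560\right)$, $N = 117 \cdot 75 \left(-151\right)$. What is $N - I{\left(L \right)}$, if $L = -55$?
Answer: $-1326585$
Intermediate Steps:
$N = -1325025$ ($N = 8775 \left(-151\right) = -1325025$)
$I{\left(q \right)} = 1560$
$N - I{\left(L \right)} = -1325025 - 1560 = -1326585$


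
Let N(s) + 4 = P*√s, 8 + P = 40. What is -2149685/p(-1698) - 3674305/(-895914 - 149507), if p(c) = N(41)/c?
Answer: 1907998915588895/5484278566 + 7300330260*√41/2623 ≈ 1.8169e+7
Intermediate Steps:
P = 32 (P = -8 + 40 = 32)
N(s) = -4 + 32*√s
p(c) = (-4 + 32*√41)/c
-2149685/p(-1698) - 3674305/(-895914 - 149507) = -2149685*(-849/(2*(-1 + 8*√41))) - 3674305/(-895914 - 149507) = -2149685*(-849/(2*(-1 + 8*√41))) - 3674305/(-1045421) = -2149685/(2/849 - 16*√41/849) - 3674305*(-1/1045421) = -2149685/(2/849 - 16*√41/849) + 3674305/1045421 = 3674305/1045421 - 2149685/(2/849 - 16*√41/849)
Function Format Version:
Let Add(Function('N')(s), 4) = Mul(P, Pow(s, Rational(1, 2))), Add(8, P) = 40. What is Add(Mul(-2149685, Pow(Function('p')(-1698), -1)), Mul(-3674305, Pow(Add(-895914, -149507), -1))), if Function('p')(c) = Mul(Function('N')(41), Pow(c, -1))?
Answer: Add(Rational(1907998915588895, 5484278566), Mul(Rational(7300330260, 2623), Pow(41, Rational(1, 2)))) ≈ 1.8169e+7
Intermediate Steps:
P = 32 (P = Add(-8, 40) = 32)
Function('N')(s) = Add(-4, Mul(32, Pow(s, Rational(1, 2))))
Function('p')(c) = Mul(Pow(c, -1), Add(-4, Mul(32, Pow(41, Rational(1, 2))))) (Function('p')(c) = Mul(Add(-4, Mul(32, Pow(41, Rational(1, 2)))), Pow(c, -1)) = Mul(Pow(c, -1), Add(-4, Mul(32, Pow(41, Rational(1, 2))))))
Add(Mul(-2149685, Pow(Function('p')(-1698), -1)), Mul(-3674305, Pow(Add(-895914, -149507), -1))) = Add(Mul(-2149685, Pow(Mul(4, Pow(-1698, -1), Add(-1, Mul(8, Pow(41, Rational(1, 2))))), -1)), Mul(-3674305, Pow(Add(-895914, -149507), -1))) = Add(Mul(-2149685, Pow(Mul(4, Rational(-1, 1698), Add(-1, Mul(8, Pow(41, Rational(1, 2))))), -1)), Mul(-3674305, Pow(-1045421, -1))) = Add(Mul(-2149685, Pow(Add(Rational(2, 849), Mul(Rational(-16, 849), Pow(41, Rational(1, 2)))), -1)), Mul(-3674305, Rational(-1, 1045421))) = Add(Mul(-2149685, Pow(Add(Rational(2, 849), Mul(Rational(-16, 849), Pow(41, Rational(1, 2)))), -1)), Rational(3674305, 1045421)) = Add(Rational(3674305, 1045421), Mul(-2149685, Pow(Add(Rational(2, 849), Mul(Rational(-16, 849), Pow(41, Rational(1, 2)))), -1)))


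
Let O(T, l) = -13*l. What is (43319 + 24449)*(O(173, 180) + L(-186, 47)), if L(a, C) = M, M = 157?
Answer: -147937544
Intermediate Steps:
L(a, C) = 157
(43319 + 24449)*(O(173, 180) + L(-186, 47)) = (43319 + 24449)*(-13*180 + 157) = 67768*(-2340 + 157) = 67768*(-2183) = -147937544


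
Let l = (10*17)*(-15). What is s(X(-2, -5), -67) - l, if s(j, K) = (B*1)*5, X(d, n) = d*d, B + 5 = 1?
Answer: 2530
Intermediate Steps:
B = -4 (B = -5 + 1 = -4)
X(d, n) = d**2
s(j, K) = -20 (s(j, K) = -4*1*5 = -4*5 = -20)
l = -2550 (l = 170*(-15) = -2550)
s(X(-2, -5), -67) - l = -20 - 1*(-2550) = -20 + 2550 = 2530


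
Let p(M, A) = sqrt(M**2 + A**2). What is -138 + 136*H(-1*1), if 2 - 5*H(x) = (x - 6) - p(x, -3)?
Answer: 534/5 + 136*sqrt(10)/5 ≈ 192.81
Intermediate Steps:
p(M, A) = sqrt(A**2 + M**2)
H(x) = 8/5 - x/5 + sqrt(9 + x**2)/5 (H(x) = 2/5 - ((x - 6) - sqrt((-3)**2 + x**2))/5 = 2/5 - ((-6 + x) - sqrt(9 + x**2))/5 = 2/5 - (-6 + x - sqrt(9 + x**2))/5 = 2/5 + (6/5 - x/5 + sqrt(9 + x**2)/5) = 8/5 - x/5 + sqrt(9 + x**2)/5)
-138 + 136*H(-1*1) = -138 + 136*(8/5 - (-1)/5 + sqrt(9 + (-1*1)**2)/5) = -138 + 136*(8/5 - 1/5*(-1) + sqrt(9 + (-1)**2)/5) = -138 + 136*(8/5 + 1/5 + sqrt(9 + 1)/5) = -138 + 136*(8/5 + 1/5 + sqrt(10)/5) = -138 + 136*(9/5 + sqrt(10)/5) = -138 + (1224/5 + 136*sqrt(10)/5) = 534/5 + 136*sqrt(10)/5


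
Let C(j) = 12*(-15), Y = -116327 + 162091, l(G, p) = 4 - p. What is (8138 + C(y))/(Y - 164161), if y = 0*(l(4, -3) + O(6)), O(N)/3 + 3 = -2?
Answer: -7958/118397 ≈ -0.067214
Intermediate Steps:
O(N) = -15 (O(N) = -9 + 3*(-2) = -9 - 6 = -15)
Y = 45764
y = 0 (y = 0*((4 - 1*(-3)) - 15) = 0*((4 + 3) - 15) = 0*(7 - 15) = 0*(-8) = 0)
C(j) = -180
(8138 + C(y))/(Y - 164161) = (8138 - 180)/(45764 - 164161) = 7958/(-118397) = 7958*(-1/118397) = -7958/118397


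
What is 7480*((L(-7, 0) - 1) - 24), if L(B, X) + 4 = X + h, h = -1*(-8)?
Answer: -157080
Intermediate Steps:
h = 8
L(B, X) = 4 + X (L(B, X) = -4 + (X + 8) = -4 + (8 + X) = 4 + X)
7480*((L(-7, 0) - 1) - 24) = 7480*(((4 + 0) - 1) - 24) = 7480*((4 - 1) - 24) = 7480*(3 - 24) = 7480*(-21) = -157080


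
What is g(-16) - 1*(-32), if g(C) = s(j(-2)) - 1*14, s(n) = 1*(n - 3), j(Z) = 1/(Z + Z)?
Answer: 59/4 ≈ 14.750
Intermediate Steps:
j(Z) = 1/(2*Z)
s(n) = -3 + n (s(n) = 1*(-3 + n) = -3 + n)
g(C) = -69/4 (g(C) = (-3 + (½)/(-2)) - 1*14 = (-3 + (½)*(-½)) - 14 = (-3 - ¼) - 14 = -13/4 - 14 = -69/4)
g(-16) - 1*(-32) = -69/4 - 1*(-32) = -69/4 + 32 = 59/4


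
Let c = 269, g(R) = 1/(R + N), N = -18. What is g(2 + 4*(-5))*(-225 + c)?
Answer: -11/9 ≈ -1.2222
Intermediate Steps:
g(R) = 1/(-18 + R) (g(R) = 1/(R - 18) = 1/(-18 + R))
g(2 + 4*(-5))*(-225 + c) = (-225 + 269)/(-18 + (2 + 4*(-5))) = 44/(-18 + (2 - 20)) = 44/(-18 - 18) = 44/(-36) = -1/36*44 = -11/9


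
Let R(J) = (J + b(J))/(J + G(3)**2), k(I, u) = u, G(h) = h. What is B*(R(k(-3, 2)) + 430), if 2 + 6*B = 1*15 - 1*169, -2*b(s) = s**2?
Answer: -11180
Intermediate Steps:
b(s) = -s**2/2
B = -26 (B = -1/3 + (1*15 - 1*169)/6 = -1/3 + (15 - 169)/6 = -1/3 + (1/6)*(-154) = -1/3 - 77/3 = -26)
R(J) = (J - J**2/2)/(9 + J) (R(J) = (J - J**2/2)/(J + 3**2) = (J - J**2/2)/(J + 9) = (J - J**2/2)/(9 + J))
B*(R(k(-3, 2)) + 430) = -26*((1/2)*2*(2 - 1*2)/(9 + 2) + 430) = -26*((1/2)*2*(2 - 2)/11 + 430) = -26*((1/2)*2*(1/11)*0 + 430) = -26*(0 + 430) = -26*430 = -11180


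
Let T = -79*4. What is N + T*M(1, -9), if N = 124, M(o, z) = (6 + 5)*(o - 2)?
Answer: 3600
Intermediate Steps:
M(o, z) = -22 + 11*o (M(o, z) = 11*(-2 + o) = -22 + 11*o)
T = -316
N + T*M(1, -9) = 124 - 316*(-22 + 11*1) = 124 - 316*(-22 + 11) = 124 - 316*(-11) = 124 + 3476 = 3600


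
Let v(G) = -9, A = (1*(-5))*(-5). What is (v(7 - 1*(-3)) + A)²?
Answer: 256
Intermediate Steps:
A = 25 (A = -5*(-5) = 25)
(v(7 - 1*(-3)) + A)² = (-9 + 25)² = 16² = 256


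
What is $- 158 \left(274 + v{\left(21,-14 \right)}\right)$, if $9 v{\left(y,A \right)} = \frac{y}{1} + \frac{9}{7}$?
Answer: $- \frac{917348}{21} \approx -43683.0$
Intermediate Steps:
$v{\left(y,A \right)} = \frac{1}{7} + \frac{y}{9}$ ($v{\left(y,A \right)} = \frac{\frac{y}{1} + \frac{9}{7}}{9} = \frac{y 1 + 9 \cdot \frac{1}{7}}{9} = \frac{y + \frac{9}{7}}{9} = \frac{\frac{9}{7} + y}{9} = \frac{1}{7} + \frac{y}{9}$)
$- 158 \left(274 + v{\left(21,-14 \right)}\right) = - 158 \left(274 + \left(\frac{1}{7} + \frac{1}{9} \cdot 21\right)\right) = - 158 \left(274 + \left(\frac{1}{7} + \frac{7}{3}\right)\right) = - 158 \left(274 + \frac{52}{21}\right) = \left(-158\right) \frac{5806}{21} = - \frac{917348}{21}$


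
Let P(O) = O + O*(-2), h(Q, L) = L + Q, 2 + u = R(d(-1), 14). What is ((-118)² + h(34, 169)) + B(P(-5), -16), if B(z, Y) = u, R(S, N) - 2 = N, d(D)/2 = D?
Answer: 14141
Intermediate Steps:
d(D) = 2*D
R(S, N) = 2 + N
u = 14 (u = -2 + (2 + 14) = -2 + 16 = 14)
P(O) = -O (P(O) = O - 2*O = -O)
B(z, Y) = 14
((-118)² + h(34, 169)) + B(P(-5), -16) = ((-118)² + (169 + 34)) + 14 = (13924 + 203) + 14 = 14127 + 14 = 14141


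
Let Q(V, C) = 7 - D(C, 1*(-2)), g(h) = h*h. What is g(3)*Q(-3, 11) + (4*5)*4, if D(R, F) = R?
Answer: 44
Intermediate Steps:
g(h) = h²
Q(V, C) = 7 - C
g(3)*Q(-3, 11) + (4*5)*4 = 3²*(7 - 1*11) + (4*5)*4 = 9*(7 - 11) + 20*4 = 9*(-4) + 80 = -36 + 80 = 44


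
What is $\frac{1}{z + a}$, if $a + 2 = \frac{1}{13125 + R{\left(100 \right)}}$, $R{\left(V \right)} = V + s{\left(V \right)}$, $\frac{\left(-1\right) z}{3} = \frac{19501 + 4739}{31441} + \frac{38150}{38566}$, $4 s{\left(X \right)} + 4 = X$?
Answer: $- \frac{8032561362947}{58480805529356} \approx -0.13735$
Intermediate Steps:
$s{\left(X \right)} = -1 + \frac{X}{4}$
$z = - \frac{3201470985}{606276803}$ ($z = - 3 \left(\frac{19501 + 4739}{31441} + \frac{38150}{38566}\right) = - 3 \left(24240 \cdot \frac{1}{31441} + 38150 \cdot \frac{1}{38566}\right) = - 3 \left(\frac{24240}{31441} + \frac{19075}{19283}\right) = \left(-3\right) \frac{1067156995}{606276803} = - \frac{3201470985}{606276803} \approx -5.2805$)
$R{\left(V \right)} = -1 + \frac{5 V}{4}$ ($R{\left(V \right)} = V + \left(-1 + \frac{V}{4}\right) = -1 + \frac{5 V}{4}$)
$a = - \frac{26497}{13249}$ ($a = -2 + \frac{1}{13125 + \left(-1 + \frac{5}{4} \cdot 100\right)} = -2 + \frac{1}{13125 + \left(-1 + 125\right)} = -2 + \frac{1}{13125 + 124} = -2 + \frac{1}{13249} = - \frac{26497}{13249} \approx -1.9999$)
$\frac{1}{z + a} = \frac{1}{- \frac{3201470985}{606276803} - \frac{26497}{13249}} = \frac{1}{- \frac{58480805529356}{8032561362947}} = - \frac{8032561362947}{58480805529356}$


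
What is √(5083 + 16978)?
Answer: √22061 ≈ 148.53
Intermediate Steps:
√(5083 + 16978) = √22061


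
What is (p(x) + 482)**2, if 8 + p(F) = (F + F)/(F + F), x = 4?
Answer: 225625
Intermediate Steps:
p(F) = -7 (p(F) = -8 + (F + F)/(F + F) = -8 + (2*F)/((2*F)) = -8 + (2*F)*(1/(2*F)) = -8 + 1 = -7)
(p(x) + 482)**2 = (-7 + 482)**2 = 475**2 = 225625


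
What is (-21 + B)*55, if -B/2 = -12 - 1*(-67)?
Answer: -7205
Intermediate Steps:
B = -110 (B = -2*(-12 - 1*(-67)) = -2*(-12 + 67) = -2*55 = -110)
(-21 + B)*55 = (-21 - 110)*55 = -131*55 = -7205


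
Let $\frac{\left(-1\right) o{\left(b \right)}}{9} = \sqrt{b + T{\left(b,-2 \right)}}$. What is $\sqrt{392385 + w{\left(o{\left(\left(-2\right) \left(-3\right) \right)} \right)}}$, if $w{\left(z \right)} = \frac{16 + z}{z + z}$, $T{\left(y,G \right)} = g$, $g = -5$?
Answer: $\frac{\sqrt{14125846}}{6} \approx 626.41$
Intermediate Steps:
$T{\left(y,G \right)} = -5$
$o{\left(b \right)} = - 9 \sqrt{-5 + b}$ ($o{\left(b \right)} = - 9 \sqrt{b - 5} = - 9 \sqrt{-5 + b}$)
$w{\left(z \right)} = \frac{16 + z}{2 z}$
$\sqrt{392385 + w{\left(o{\left(\left(-2\right) \left(-3\right) \right)} \right)}} = \sqrt{392385 + \frac{16 - 9 \sqrt{-5 - -6}}{2 \left(- 9 \sqrt{-5 - -6}\right)}} = \sqrt{392385 + \frac{16 - 9 \sqrt{-5 + 6}}{2 \left(- 9 \sqrt{-5 + 6}\right)}} = \sqrt{392385 + \frac{16 - 9 \sqrt{1}}{2 \left(- 9 \sqrt{1}\right)}} = \sqrt{392385 + \frac{16 - 9}{2 \left(\left(-9\right) 1\right)}} = \sqrt{392385 + \frac{16 - 9}{2 \left(-9\right)}} = \sqrt{392385 + \frac{1}{2} \left(- \frac{1}{9}\right) 7} = \sqrt{392385 - \frac{7}{18}} = \sqrt{\frac{7062923}{18}} = \frac{\sqrt{14125846}}{6}$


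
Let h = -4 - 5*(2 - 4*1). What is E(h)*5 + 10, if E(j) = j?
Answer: 40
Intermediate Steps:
h = 6 (h = -4 - 5*(2 - 4) = -4 - 5*(-2) = -4 + 10 = 6)
E(h)*5 + 10 = 6*5 + 10 = 30 + 10 = 40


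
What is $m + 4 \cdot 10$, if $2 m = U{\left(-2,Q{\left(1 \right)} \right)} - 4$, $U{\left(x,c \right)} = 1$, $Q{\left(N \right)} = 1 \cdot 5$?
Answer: $\frac{77}{2} \approx 38.5$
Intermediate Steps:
$Q{\left(N \right)} = 5$
$m = - \frac{3}{2}$ ($m = \frac{1 - 4}{2} = \frac{1}{2} \left(-3\right) = - \frac{3}{2} \approx -1.5$)
$m + 4 \cdot 10 = - \frac{3}{2} + 4 \cdot 10 = - \frac{3}{2} + 40 = \frac{77}{2}$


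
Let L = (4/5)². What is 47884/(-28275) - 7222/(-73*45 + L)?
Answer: 1173343894/2321631975 ≈ 0.50540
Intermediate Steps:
L = 16/25 (L = (4*(⅕))² = (⅘)² = 16/25 ≈ 0.64000)
47884/(-28275) - 7222/(-73*45 + L) = 47884/(-28275) - 7222/(-73*45 + 16/25) = 47884*(-1/28275) - 7222/(-3285 + 16/25) = -47884/28275 - 7222/(-82109/25) = -47884/28275 - 7222*(-25/82109) = -47884/28275 + 180550/82109 = 1173343894/2321631975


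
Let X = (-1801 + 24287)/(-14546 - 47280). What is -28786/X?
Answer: 889861618/11243 ≈ 79148.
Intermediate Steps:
X = -11243/30913 (X = 22486/(-61826) = 22486*(-1/61826) = -11243/30913 ≈ -0.36370)
-28786/X = -28786/(-11243/30913) = -28786*(-30913/11243) = 889861618/11243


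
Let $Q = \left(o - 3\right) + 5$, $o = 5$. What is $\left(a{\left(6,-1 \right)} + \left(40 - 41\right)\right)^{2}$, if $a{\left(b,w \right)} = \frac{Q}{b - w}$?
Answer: $0$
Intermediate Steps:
$Q = 7$ ($Q = \left(5 - 3\right) + 5 = 2 + 5 = 7$)
$a{\left(b,w \right)} = \frac{7}{b - w}$
$\left(a{\left(6,-1 \right)} + \left(40 - 41\right)\right)^{2} = \left(\frac{7}{6 - -1} + \left(40 - 41\right)\right)^{2} = \left(\frac{7}{6 + 1} + \left(40 - 41\right)\right)^{2} = \left(\frac{7}{7} - 1\right)^{2} = \left(7 \cdot \frac{1}{7} - 1\right)^{2} = \left(1 - 1\right)^{2} = 0^{2} = 0$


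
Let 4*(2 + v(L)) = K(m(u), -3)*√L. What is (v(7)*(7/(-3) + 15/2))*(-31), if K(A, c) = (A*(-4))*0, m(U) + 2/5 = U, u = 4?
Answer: 961/3 ≈ 320.33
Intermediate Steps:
m(U) = -⅖ + U
K(A, c) = 0 (K(A, c) = -4*A*0 = 0)
v(L) = -2 (v(L) = -2 + (0*√L)/4 = -2 + (¼)*0 = -2 + 0 = -2)
(v(7)*(7/(-3) + 15/2))*(-31) = -2*(7/(-3) + 15/2)*(-31) = -2*(7*(-⅓) + 15*(½))*(-31) = -2*(-7/3 + 15/2)*(-31) = -2*31/6*(-31) = -31/3*(-31) = 961/3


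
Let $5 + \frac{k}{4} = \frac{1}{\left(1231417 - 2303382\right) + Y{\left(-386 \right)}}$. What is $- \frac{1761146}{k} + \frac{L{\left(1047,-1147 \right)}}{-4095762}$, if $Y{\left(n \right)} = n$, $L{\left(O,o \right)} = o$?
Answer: $\frac{214864434540080055}{2440052942008} \approx 88057.0$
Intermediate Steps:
$k = - \frac{21447024}{1072351}$ ($k = -20 + \frac{4}{\left(1231417 - 2303382\right) - 386} = -20 + \frac{4}{-1071965 - 386} = -20 + \frac{4}{-1072351} = -20 + 4 \left(- \frac{1}{1072351}\right) = -20 - \frac{4}{1072351} = - \frac{21447024}{1072351} \approx -20.0$)
$- \frac{1761146}{k} + \frac{L{\left(1047,-1147 \right)}}{-4095762} = - \frac{1761146}{- \frac{21447024}{1072351}} - \frac{1147}{-4095762} = \left(-1761146\right) \left(- \frac{1072351}{21447024}\right) - - \frac{1147}{4095762} = \frac{944283337123}{10723512} + \frac{1147}{4095762} = \frac{214864434540080055}{2440052942008}$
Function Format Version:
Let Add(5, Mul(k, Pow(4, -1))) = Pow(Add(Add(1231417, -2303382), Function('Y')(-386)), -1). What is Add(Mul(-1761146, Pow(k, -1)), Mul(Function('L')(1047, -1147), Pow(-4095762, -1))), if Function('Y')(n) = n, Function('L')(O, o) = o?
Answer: Rational(214864434540080055, 2440052942008) ≈ 88057.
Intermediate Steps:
k = Rational(-21447024, 1072351) (k = Add(-20, Mul(4, Pow(Add(Add(1231417, -2303382), -386), -1))) = Add(-20, Mul(4, Pow(Add(-1071965, -386), -1))) = Add(-20, Mul(4, Pow(-1072351, -1))) = Add(-20, Mul(4, Rational(-1, 1072351))) = Add(-20, Rational(-4, 1072351)) = Rational(-21447024, 1072351) ≈ -20.000)
Add(Mul(-1761146, Pow(k, -1)), Mul(Function('L')(1047, -1147), Pow(-4095762, -1))) = Add(Mul(-1761146, Pow(Rational(-21447024, 1072351), -1)), Mul(-1147, Pow(-4095762, -1))) = Add(Mul(-1761146, Rational(-1072351, 21447024)), Mul(-1147, Rational(-1, 4095762))) = Add(Rational(944283337123, 10723512), Rational(1147, 4095762)) = Rational(214864434540080055, 2440052942008)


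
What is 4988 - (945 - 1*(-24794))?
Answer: -20751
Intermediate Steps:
4988 - (945 - 1*(-24794)) = 4988 - (945 + 24794) = 4988 - 1*25739 = 4988 - 25739 = -20751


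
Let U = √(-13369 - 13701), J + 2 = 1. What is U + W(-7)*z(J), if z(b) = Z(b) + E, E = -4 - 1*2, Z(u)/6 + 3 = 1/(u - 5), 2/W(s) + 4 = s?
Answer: 50/11 + I*√27070 ≈ 4.5455 + 164.53*I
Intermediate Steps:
J = -1 (J = -2 + 1 = -1)
W(s) = 2/(-4 + s)
U = I*√27070 (U = √(-27070) = I*√27070 ≈ 164.53*I)
Z(u) = -18 + 6/(-5 + u) (Z(u) = -18 + 6/(u - 5) = -18 + 6/(-5 + u))
E = -6 (E = -4 - 2 = -6)
z(b) = -6 + 6*(16 - 3*b)/(-5 + b) (z(b) = 6*(16 - 3*b)/(-5 + b) - 6 = -6 + 6*(16 - 3*b)/(-5 + b))
U + W(-7)*z(J) = I*√27070 + (2/(-4 - 7))*(6*(21 - 4*(-1))/(-5 - 1)) = I*√27070 + (2/(-11))*(6*(21 + 4)/(-6)) = I*√27070 + (2*(-1/11))*(6*(-⅙)*25) = I*√27070 - 2/11*(-25) = I*√27070 + 50/11 = 50/11 + I*√27070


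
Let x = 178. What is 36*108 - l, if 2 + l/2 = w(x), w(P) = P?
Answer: 3536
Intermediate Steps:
l = 352 (l = -4 + 2*178 = -4 + 356 = 352)
36*108 - l = 36*108 - 1*352 = 3888 - 352 = 3536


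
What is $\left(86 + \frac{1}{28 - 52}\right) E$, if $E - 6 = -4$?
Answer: $\frac{2063}{12} \approx 171.92$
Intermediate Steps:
$E = 2$ ($E = 6 - 4 = 2$)
$\left(86 + \frac{1}{28 - 52}\right) E = \left(86 + \frac{1}{28 - 52}\right) 2 = \left(86 + \frac{1}{-24}\right) 2 = \left(86 - \frac{1}{24}\right) 2 = \frac{2063}{24} \cdot 2 = \frac{2063}{12}$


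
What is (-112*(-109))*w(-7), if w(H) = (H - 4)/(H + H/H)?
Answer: 67144/3 ≈ 22381.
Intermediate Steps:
w(H) = (-4 + H)/(1 + H) (w(H) = (-4 + H)/(H + 1) = (-4 + H)/(1 + H))
(-112*(-109))*w(-7) = (-112*(-109))*((-4 - 7)/(1 - 7)) = 12208*(-11/(-6)) = 12208*(-⅙*(-11)) = 12208*(11/6) = 67144/3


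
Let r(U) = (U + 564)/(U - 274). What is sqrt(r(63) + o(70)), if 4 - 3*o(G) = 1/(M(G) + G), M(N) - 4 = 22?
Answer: I*sqrt(42099986)/5064 ≈ 1.2813*I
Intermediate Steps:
M(N) = 26 (M(N) = 4 + 22 = 26)
r(U) = (564 + U)/(-274 + U)
o(G) = 4/3 - 1/(3*(26 + G))
sqrt(r(63) + o(70)) = sqrt((564 + 63)/(-274 + 63) + (103 + 4*70)/(3*(26 + 70))) = sqrt(627/(-211) + (1/3)*(103 + 280)/96) = sqrt(-1/211*627 + (1/3)*(1/96)*383) = sqrt(-627/211 + 383/288) = sqrt(-99763/60768) = I*sqrt(42099986)/5064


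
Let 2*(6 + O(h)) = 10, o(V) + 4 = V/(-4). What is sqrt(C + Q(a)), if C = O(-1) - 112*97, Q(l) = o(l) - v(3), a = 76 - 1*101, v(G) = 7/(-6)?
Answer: 17*I*sqrt(1353)/6 ≈ 104.22*I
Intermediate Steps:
v(G) = -7/6 (v(G) = 7*(-1/6) = -7/6)
a = -25 (a = 76 - 101 = -25)
o(V) = -4 - V/4 (o(V) = -4 + V/(-4) = -4 + V*(-1/4) = -4 - V/4)
O(h) = -1 (O(h) = -6 + (1/2)*10 = -6 + 5 = -1)
Q(l) = -17/6 - l/4 (Q(l) = (-4 - l/4) - 1*(-7/6) = (-4 - l/4) + 7/6 = -17/6 - l/4)
C = -10865 (C = -1 - 112*97 = -1 - 10864 = -10865)
sqrt(C + Q(a)) = sqrt(-10865 + (-17/6 - 1/4*(-25))) = sqrt(-10865 + (-17/6 + 25/4)) = sqrt(-10865 + 41/12) = sqrt(-130339/12) = 17*I*sqrt(1353)/6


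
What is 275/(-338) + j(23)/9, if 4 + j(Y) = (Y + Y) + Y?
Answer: 19495/3042 ≈ 6.4086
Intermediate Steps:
j(Y) = -4 + 3*Y (j(Y) = -4 + ((Y + Y) + Y) = -4 + (2*Y + Y) = -4 + 3*Y)
275/(-338) + j(23)/9 = 275/(-338) + (-4 + 3*23)/9 = 275*(-1/338) + (-4 + 69)*(1/9) = -275/338 + 65*(1/9) = -275/338 + 65/9 = 19495/3042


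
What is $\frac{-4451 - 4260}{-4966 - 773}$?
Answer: $\frac{8711}{5739} \approx 1.5179$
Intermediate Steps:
$\frac{-4451 - 4260}{-4966 - 773} = - \frac{8711}{-5739} = \left(-8711\right) \left(- \frac{1}{5739}\right) = \frac{8711}{5739}$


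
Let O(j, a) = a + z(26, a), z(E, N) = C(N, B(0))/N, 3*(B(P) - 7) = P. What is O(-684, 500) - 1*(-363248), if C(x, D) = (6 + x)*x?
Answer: 364254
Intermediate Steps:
B(P) = 7 + P/3
C(x, D) = x*(6 + x)
z(E, N) = 6 + N (z(E, N) = (N*(6 + N))/N = 6 + N)
O(j, a) = 6 + 2*a (O(j, a) = a + (6 + a) = 6 + 2*a)
O(-684, 500) - 1*(-363248) = (6 + 2*500) - 1*(-363248) = (6 + 1000) + 363248 = 1006 + 363248 = 364254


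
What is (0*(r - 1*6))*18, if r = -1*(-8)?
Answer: 0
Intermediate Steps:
r = 8
(0*(r - 1*6))*18 = (0*(8 - 1*6))*18 = (0*(8 - 6))*18 = (0*2)*18 = 0*18 = 0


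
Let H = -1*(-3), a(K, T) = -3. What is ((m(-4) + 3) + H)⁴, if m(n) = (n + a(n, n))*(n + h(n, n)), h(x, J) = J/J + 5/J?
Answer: 418161601/256 ≈ 1.6334e+6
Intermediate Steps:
H = 3
h(x, J) = 1 + 5/J
m(n) = (-3 + n)*(n + (5 + n)/n) (m(n) = (n - 3)*(n + (5 + n)/n) = (-3 + n)*(n + (5 + n)/n))
((m(-4) + 3) + H)⁴ = (((2 + (-4)² - 15/(-4) - 2*(-4)) + 3) + 3)⁴ = (((2 + 16 - 15*(-¼) + 8) + 3) + 3)⁴ = (((2 + 16 + 15/4 + 8) + 3) + 3)⁴ = ((119/4 + 3) + 3)⁴ = (131/4 + 3)⁴ = (143/4)⁴ = 418161601/256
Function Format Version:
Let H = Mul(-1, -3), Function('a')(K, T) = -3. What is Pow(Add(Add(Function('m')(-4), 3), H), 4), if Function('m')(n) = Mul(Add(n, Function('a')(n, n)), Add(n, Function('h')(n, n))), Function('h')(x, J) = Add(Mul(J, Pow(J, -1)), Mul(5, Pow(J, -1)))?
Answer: Rational(418161601, 256) ≈ 1.6334e+6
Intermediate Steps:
H = 3
Function('h')(x, J) = Add(1, Mul(5, Pow(J, -1)))
Function('m')(n) = Mul(Add(-3, n), Add(n, Mul(Pow(n, -1), Add(5, n)))) (Function('m')(n) = Mul(Add(n, -3), Add(n, Mul(Pow(n, -1), Add(5, n)))) = Mul(Add(-3, n), Add(n, Mul(Pow(n, -1), Add(5, n)))))
Pow(Add(Add(Function('m')(-4), 3), H), 4) = Pow(Add(Add(Add(2, Pow(-4, 2), Mul(-15, Pow(-4, -1)), Mul(-2, -4)), 3), 3), 4) = Pow(Add(Add(Add(2, 16, Mul(-15, Rational(-1, 4)), 8), 3), 3), 4) = Pow(Add(Add(Add(2, 16, Rational(15, 4), 8), 3), 3), 4) = Pow(Add(Add(Rational(119, 4), 3), 3), 4) = Pow(Add(Rational(131, 4), 3), 4) = Pow(Rational(143, 4), 4) = Rational(418161601, 256)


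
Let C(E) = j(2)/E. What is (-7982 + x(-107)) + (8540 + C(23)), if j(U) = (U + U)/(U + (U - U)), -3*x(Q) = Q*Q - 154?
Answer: -73759/23 ≈ -3206.9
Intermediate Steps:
x(Q) = 154/3 - Q**2/3 (x(Q) = -(Q*Q - 154)/3 = -(Q**2 - 154)/3 = -(-154 + Q**2)/3 = 154/3 - Q**2/3)
j(U) = 2 (j(U) = (2*U)/(U + 0) = (2*U)/U = 2)
C(E) = 2/E
(-7982 + x(-107)) + (8540 + C(23)) = (-7982 + (154/3 - 1/3*(-107)**2)) + (8540 + 2/23) = (-7982 + (154/3 - 1/3*11449)) + (8540 + 2*(1/23)) = (-7982 + (154/3 - 11449/3)) + (8540 + 2/23) = (-7982 - 3765) + 196422/23 = -11747 + 196422/23 = -73759/23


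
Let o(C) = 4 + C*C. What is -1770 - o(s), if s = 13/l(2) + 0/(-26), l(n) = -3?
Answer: -16135/9 ≈ -1792.8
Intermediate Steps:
s = -13/3 (s = 13/(-3) + 0/(-26) = 13*(-⅓) + 0*(-1/26) = -13/3 + 0 = -13/3 ≈ -4.3333)
o(C) = 4 + C²
-1770 - o(s) = -1770 - (4 + (-13/3)²) = -1770 - (4 + 169/9) = -1770 - 1*205/9 = -1770 - 205/9 = -16135/9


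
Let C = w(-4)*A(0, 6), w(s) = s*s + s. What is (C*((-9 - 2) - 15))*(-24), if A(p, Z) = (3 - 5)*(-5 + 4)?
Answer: 14976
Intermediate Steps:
A(p, Z) = 2 (A(p, Z) = -2*(-1) = 2)
w(s) = s + s**2 (w(s) = s**2 + s = s + s**2)
C = 24 (C = -4*(1 - 4)*2 = -4*(-3)*2 = 12*2 = 24)
(C*((-9 - 2) - 15))*(-24) = (24*((-9 - 2) - 15))*(-24) = (24*(-11 - 15))*(-24) = (24*(-26))*(-24) = -624*(-24) = 14976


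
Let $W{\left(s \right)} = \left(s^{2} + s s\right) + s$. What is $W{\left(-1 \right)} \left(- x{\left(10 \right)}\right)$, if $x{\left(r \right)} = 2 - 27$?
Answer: $25$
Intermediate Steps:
$x{\left(r \right)} = -25$ ($x{\left(r \right)} = 2 - 27 = -25$)
$W{\left(s \right)} = s + 2 s^{2}$ ($W{\left(s \right)} = \left(s^{2} + s^{2}\right) + s = 2 s^{2} + s = s + 2 s^{2}$)
$W{\left(-1 \right)} \left(- x{\left(10 \right)}\right) = - (1 + 2 \left(-1\right)) \left(\left(-1\right) \left(-25\right)\right) = - (1 - 2) 25 = \left(-1\right) \left(-1\right) 25 = 1 \cdot 25 = 25$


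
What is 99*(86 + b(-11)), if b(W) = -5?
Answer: 8019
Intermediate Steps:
99*(86 + b(-11)) = 99*(86 - 5) = 99*81 = 8019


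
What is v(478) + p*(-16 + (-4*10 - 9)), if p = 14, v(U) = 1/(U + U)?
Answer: -869959/956 ≈ -910.00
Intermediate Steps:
v(U) = 1/(2*U)
v(478) + p*(-16 + (-4*10 - 9)) = (½)/478 + 14*(-16 + (-4*10 - 9)) = (½)*(1/478) + 14*(-16 + (-40 - 9)) = 1/956 + 14*(-16 - 49) = 1/956 + 14*(-65) = 1/956 - 910 = -869959/956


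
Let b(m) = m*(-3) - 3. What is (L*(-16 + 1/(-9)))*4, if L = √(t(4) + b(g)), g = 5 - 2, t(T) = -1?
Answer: -580*I*√13/9 ≈ -232.36*I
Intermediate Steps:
g = 3
b(m) = -3 - 3*m (b(m) = -3*m - 3 = -3 - 3*m)
L = I*√13 (L = √(-1 + (-3 - 3*3)) = √(-1 + (-3 - 9)) = √(-1 - 12) = √(-13) = I*√13 ≈ 3.6056*I)
(L*(-16 + 1/(-9)))*4 = ((I*√13)*(-16 + 1/(-9)))*4 = ((I*√13)*(-16 - ⅑))*4 = ((I*√13)*(-145/9))*4 = -145*I*√13/9*4 = -580*I*√13/9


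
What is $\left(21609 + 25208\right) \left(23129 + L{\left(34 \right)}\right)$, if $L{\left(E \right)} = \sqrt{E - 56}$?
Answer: $1082830393 + 46817 i \sqrt{22} \approx 1.0828 \cdot 10^{9} + 2.1959 \cdot 10^{5} i$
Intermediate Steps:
$L{\left(E \right)} = \sqrt{-56 + E}$
$\left(21609 + 25208\right) \left(23129 + L{\left(34 \right)}\right) = \left(21609 + 25208\right) \left(23129 + \sqrt{-56 + 34}\right) = 46817 \left(23129 + \sqrt{-22}\right) = 46817 \left(23129 + i \sqrt{22}\right) = 1082830393 + 46817 i \sqrt{22}$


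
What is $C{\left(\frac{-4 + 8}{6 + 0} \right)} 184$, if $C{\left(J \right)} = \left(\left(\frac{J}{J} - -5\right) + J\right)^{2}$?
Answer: $\frac{73600}{9} \approx 8177.8$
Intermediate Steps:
$C{\left(J \right)} = \left(6 + J\right)^{2}$ ($C{\left(J \right)} = \left(\left(1 + 5\right) + J\right)^{2} = \left(6 + J\right)^{2}$)
$C{\left(\frac{-4 + 8}{6 + 0} \right)} 184 = \left(6 + \frac{-4 + 8}{6 + 0}\right)^{2} \cdot 184 = \left(6 + \frac{4}{6}\right)^{2} \cdot 184 = \left(6 + 4 \cdot \frac{1}{6}\right)^{2} \cdot 184 = \left(6 + \frac{2}{3}\right)^{2} \cdot 184 = \left(\frac{20}{3}\right)^{2} \cdot 184 = \frac{400}{9} \cdot 184 = \frac{73600}{9}$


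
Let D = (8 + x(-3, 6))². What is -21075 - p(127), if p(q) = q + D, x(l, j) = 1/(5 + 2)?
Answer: -1042147/49 ≈ -21268.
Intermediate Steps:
x(l, j) = ⅐ (x(l, j) = 1/7 = ⅐)
D = 3249/49 (D = (8 + ⅐)² = (57/7)² = 3249/49 ≈ 66.306)
p(q) = 3249/49 + q (p(q) = q + 3249/49 = 3249/49 + q)
-21075 - p(127) = -21075 - (3249/49 + 127) = -21075 - 1*9472/49 = -21075 - 9472/49 = -1042147/49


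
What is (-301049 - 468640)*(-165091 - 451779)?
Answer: 474798053430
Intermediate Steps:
(-301049 - 468640)*(-165091 - 451779) = -769689*(-616870) = 474798053430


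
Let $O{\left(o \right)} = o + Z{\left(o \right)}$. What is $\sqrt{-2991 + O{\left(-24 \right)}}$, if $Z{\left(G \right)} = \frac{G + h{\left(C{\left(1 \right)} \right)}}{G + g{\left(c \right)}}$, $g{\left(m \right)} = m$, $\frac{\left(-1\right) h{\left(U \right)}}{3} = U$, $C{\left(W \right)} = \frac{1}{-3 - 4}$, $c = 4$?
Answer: $\frac{i \sqrt{590709}}{14} \approx 54.898 i$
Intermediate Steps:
$C{\left(W \right)} = - \frac{1}{7}$ ($C{\left(W \right)} = \frac{1}{-7} = - \frac{1}{7}$)
$h{\left(U \right)} = - 3 U$
$Z{\left(G \right)} = \frac{\frac{3}{7} + G}{4 + G}$ ($Z{\left(G \right)} = \frac{G - - \frac{3}{7}}{G + 4} = \frac{G + \frac{3}{7}}{4 + G} = \frac{\frac{3}{7} + G}{4 + G}$)
$O{\left(o \right)} = o + \frac{\frac{3}{7} + o}{4 + o}$
$\sqrt{-2991 + O{\left(-24 \right)}} = \sqrt{-2991 + \frac{\frac{3}{7} + \left(-24\right)^{2} + 5 \left(-24\right)}{4 - 24}} = \sqrt{-2991 + \frac{\frac{3}{7} + 576 - 120}{-20}} = \sqrt{-2991 - \frac{639}{28}} = \sqrt{- \frac{84387}{28}} = \frac{i \sqrt{590709}}{14}$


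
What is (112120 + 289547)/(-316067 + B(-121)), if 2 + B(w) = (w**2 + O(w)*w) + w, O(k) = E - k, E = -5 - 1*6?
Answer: -133889/104953 ≈ -1.2757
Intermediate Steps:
E = -11 (E = -5 - 6 = -11)
O(k) = -11 - k
B(w) = -2 + w + w**2 + w*(-11 - w) (B(w) = -2 + ((w**2 + (-11 - w)*w) + w) = -2 + ((w**2 + w*(-11 - w)) + w) = -2 + (w + w**2 + w*(-11 - w)) = -2 + w + w**2 + w*(-11 - w))
(112120 + 289547)/(-316067 + B(-121)) = (112120 + 289547)/(-316067 + (-2 - 10*(-121))) = 401667/(-316067 + (-2 + 1210)) = 401667/(-316067 + 1208) = 401667/(-314859) = 401667*(-1/314859) = -133889/104953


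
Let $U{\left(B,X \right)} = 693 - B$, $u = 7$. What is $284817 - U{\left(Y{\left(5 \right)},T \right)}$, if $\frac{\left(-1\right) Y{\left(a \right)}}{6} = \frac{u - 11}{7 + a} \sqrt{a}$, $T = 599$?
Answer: $284124 + 2 \sqrt{5} \approx 2.8413 \cdot 10^{5}$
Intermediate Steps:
$Y{\left(a \right)} = \frac{24 \sqrt{a}}{7 + a}$ ($Y{\left(a \right)} = - 6 \frac{7 - 11}{7 + a} \sqrt{a} = - 6 - \frac{4}{7 + a} \sqrt{a} = - 6 \left(- \frac{4 \sqrt{a}}{7 + a}\right) = \frac{24 \sqrt{a}}{7 + a}$)
$284817 - U{\left(Y{\left(5 \right)},T \right)} = 284817 - \left(693 - \frac{24 \sqrt{5}}{7 + 5}\right) = 284817 - \left(693 - \frac{24 \sqrt{5}}{12}\right) = 284817 - \left(693 - 24 \sqrt{5} \cdot \frac{1}{12}\right) = 284817 - \left(693 - 2 \sqrt{5}\right) = 284124 + 2 \sqrt{5}$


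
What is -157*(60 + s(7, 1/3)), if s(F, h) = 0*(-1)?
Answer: -9420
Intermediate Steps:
s(F, h) = 0
-157*(60 + s(7, 1/3)) = -157*(60 + 0) = -157*60 = -9420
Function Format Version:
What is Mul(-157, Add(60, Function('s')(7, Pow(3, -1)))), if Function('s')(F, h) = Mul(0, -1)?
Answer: -9420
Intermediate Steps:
Function('s')(F, h) = 0
Mul(-157, Add(60, Function('s')(7, Pow(3, -1)))) = Mul(-157, Add(60, 0)) = Mul(-157, 60) = -9420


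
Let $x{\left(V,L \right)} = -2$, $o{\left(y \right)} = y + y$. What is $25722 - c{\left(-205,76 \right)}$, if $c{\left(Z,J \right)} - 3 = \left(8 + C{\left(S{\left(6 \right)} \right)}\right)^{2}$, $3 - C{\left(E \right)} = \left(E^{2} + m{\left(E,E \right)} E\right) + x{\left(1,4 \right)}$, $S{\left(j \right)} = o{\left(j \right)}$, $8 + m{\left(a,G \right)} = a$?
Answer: $-6322$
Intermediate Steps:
$o{\left(y \right)} = 2 y$
$m{\left(a,G \right)} = -8 + a$
$S{\left(j \right)} = 2 j$
$C{\left(E \right)} = 5 - E^{2} - E \left(-8 + E\right)$ ($C{\left(E \right)} = 3 - \left(\left(E^{2} + \left(-8 + E\right) E\right) - 2\right) = 3 - \left(\left(E^{2} + E \left(-8 + E\right)\right) - 2\right) = 3 - \left(-2 + E^{2} + E \left(-8 + E\right)\right) = 5 - E^{2} - E \left(-8 + E\right)$)
$c{\left(Z,J \right)} = 32044$ ($c{\left(Z,J \right)} = 3 + \left(8 - \left(-5 + \left(2 \cdot 6\right)^{2} + 2 \cdot 6 \left(-8 + 2 \cdot 6\right)\right)\right)^{2} = 3 + \left(8 - \left(139 + 12 \left(-8 + 12\right)\right)\right)^{2} = 3 + \left(8 - \left(139 + 48\right)\right)^{2} = 3 + \left(8 - 187\right)^{2} = 3 + \left(-179\right)^{2} = 3 + 32041 = 32044$)
$25722 - c{\left(-205,76 \right)} = 25722 - 32044 = -6322$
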